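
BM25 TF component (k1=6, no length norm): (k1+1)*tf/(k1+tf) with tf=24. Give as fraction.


BM25 TF component = (k1+1)*tf / (k1+tf)
k1 = 6, tf = 24
Numerator = (6+1)*24 = 168
Denominator = 6 + 24 = 30
= 168/30 = 28/5

28/5


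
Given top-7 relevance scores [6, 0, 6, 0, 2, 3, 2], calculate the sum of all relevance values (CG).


Cumulative Gain = sum of relevance scores
Position 1: rel=6, running sum=6
Position 2: rel=0, running sum=6
Position 3: rel=6, running sum=12
Position 4: rel=0, running sum=12
Position 5: rel=2, running sum=14
Position 6: rel=3, running sum=17
Position 7: rel=2, running sum=19
CG = 19

19


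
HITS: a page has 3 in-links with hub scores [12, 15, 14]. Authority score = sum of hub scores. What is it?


Authority = sum of hub scores of in-linkers
In-link 1: hub score = 12
In-link 2: hub score = 15
In-link 3: hub score = 14
Authority = 12 + 15 + 14 = 41

41


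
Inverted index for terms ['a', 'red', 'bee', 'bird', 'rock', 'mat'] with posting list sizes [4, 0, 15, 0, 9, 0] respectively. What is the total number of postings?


Summing posting list sizes:
'a': 4 postings
'red': 0 postings
'bee': 15 postings
'bird': 0 postings
'rock': 9 postings
'mat': 0 postings
Total = 4 + 0 + 15 + 0 + 9 + 0 = 28

28


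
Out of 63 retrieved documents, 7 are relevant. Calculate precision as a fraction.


Precision = relevant_retrieved / total_retrieved
= 7 / 63
= 7 / (7 + 56)
= 1/9

1/9


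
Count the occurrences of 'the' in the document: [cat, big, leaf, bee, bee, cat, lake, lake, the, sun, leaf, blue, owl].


Document has 13 words
Scanning for 'the':
Found at positions: [8]
Count = 1

1


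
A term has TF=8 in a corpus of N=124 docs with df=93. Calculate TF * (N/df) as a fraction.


TF * (N/df)
= 8 * (124/93)
= 8 * 4/3
= 32/3

32/3


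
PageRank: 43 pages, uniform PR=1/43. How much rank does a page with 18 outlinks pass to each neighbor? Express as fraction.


Initial PR = 1/43 = 1/43
Outlinks = 18
Contribution per link = PR / outlinks
= 1/43 / 18
= 1/774

1/774


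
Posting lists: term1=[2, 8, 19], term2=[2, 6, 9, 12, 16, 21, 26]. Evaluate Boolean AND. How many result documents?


Boolean AND: find intersection of posting lists
term1 docs: [2, 8, 19]
term2 docs: [2, 6, 9, 12, 16, 21, 26]
Intersection: [2]
|intersection| = 1

1


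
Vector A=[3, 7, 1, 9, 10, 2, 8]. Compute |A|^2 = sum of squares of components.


|A|^2 = sum of squared components
A[0]^2 = 3^2 = 9
A[1]^2 = 7^2 = 49
A[2]^2 = 1^2 = 1
A[3]^2 = 9^2 = 81
A[4]^2 = 10^2 = 100
A[5]^2 = 2^2 = 4
A[6]^2 = 8^2 = 64
Sum = 9 + 49 + 1 + 81 + 100 + 4 + 64 = 308

308


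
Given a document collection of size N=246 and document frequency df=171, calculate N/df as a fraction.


IDF ratio = N / df
= 246 / 171
= 82/57

82/57


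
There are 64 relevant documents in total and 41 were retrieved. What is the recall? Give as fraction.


Recall = retrieved_relevant / total_relevant
= 41 / 64
= 41 / (41 + 23)
= 41/64

41/64


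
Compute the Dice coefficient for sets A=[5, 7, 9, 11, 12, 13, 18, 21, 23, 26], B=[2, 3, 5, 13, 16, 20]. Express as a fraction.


A intersect B = [5, 13]
|A intersect B| = 2
|A| = 10, |B| = 6
Dice = 2*2 / (10+6)
= 4 / 16 = 1/4

1/4


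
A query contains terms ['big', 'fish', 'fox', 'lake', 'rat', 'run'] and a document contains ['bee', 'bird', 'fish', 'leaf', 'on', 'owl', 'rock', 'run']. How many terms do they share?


Query terms: ['big', 'fish', 'fox', 'lake', 'rat', 'run']
Document terms: ['bee', 'bird', 'fish', 'leaf', 'on', 'owl', 'rock', 'run']
Common terms: ['fish', 'run']
Overlap count = 2

2


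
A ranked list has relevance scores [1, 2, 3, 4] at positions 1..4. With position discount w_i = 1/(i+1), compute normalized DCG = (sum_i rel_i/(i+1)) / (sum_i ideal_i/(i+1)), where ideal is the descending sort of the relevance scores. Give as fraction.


Position discount weights w_i = 1/(i+1) for i=1..4:
Weights = [1/2, 1/3, 1/4, 1/5]
Actual relevance: [1, 2, 3, 4]
DCG = 1/2 + 2/3 + 3/4 + 4/5 = 163/60
Ideal relevance (sorted desc): [4, 3, 2, 1]
Ideal DCG = 4/2 + 3/3 + 2/4 + 1/5 = 37/10
nDCG = DCG / ideal_DCG = 163/60 / 37/10 = 163/222

163/222


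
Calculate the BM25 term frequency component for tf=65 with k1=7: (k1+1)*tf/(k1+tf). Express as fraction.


BM25 TF component = (k1+1)*tf / (k1+tf)
k1 = 7, tf = 65
Numerator = (7+1)*65 = 520
Denominator = 7 + 65 = 72
= 520/72 = 65/9

65/9


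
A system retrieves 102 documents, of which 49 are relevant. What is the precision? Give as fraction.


Precision = relevant_retrieved / total_retrieved
= 49 / 102
= 49 / (49 + 53)
= 49/102

49/102


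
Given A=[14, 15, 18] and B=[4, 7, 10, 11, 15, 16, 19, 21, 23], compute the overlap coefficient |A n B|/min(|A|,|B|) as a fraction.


A intersect B = [15]
|A intersect B| = 1
min(|A|, |B|) = min(3, 9) = 3
Overlap = 1 / 3 = 1/3

1/3


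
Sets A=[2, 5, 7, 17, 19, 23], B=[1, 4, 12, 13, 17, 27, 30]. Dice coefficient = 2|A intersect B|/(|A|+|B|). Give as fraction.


A intersect B = [17]
|A intersect B| = 1
|A| = 6, |B| = 7
Dice = 2*1 / (6+7)
= 2 / 13 = 2/13

2/13


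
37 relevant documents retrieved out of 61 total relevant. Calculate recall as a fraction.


Recall = retrieved_relevant / total_relevant
= 37 / 61
= 37 / (37 + 24)
= 37/61

37/61


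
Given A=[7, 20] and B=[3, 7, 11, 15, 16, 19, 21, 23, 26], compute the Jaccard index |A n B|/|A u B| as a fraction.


A intersect B = [7]
|A intersect B| = 1
A union B = [3, 7, 11, 15, 16, 19, 20, 21, 23, 26]
|A union B| = 10
Jaccard = 1/10 = 1/10

1/10


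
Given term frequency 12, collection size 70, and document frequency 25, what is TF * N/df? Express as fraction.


TF * (N/df)
= 12 * (70/25)
= 12 * 14/5
= 168/5

168/5


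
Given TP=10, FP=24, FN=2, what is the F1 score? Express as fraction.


F1 = 2 * P * R / (P + R)
P = TP/(TP+FP) = 10/34 = 5/17
R = TP/(TP+FN) = 10/12 = 5/6
2 * P * R = 2 * 5/17 * 5/6 = 25/51
P + R = 5/17 + 5/6 = 115/102
F1 = 25/51 / 115/102 = 10/23

10/23


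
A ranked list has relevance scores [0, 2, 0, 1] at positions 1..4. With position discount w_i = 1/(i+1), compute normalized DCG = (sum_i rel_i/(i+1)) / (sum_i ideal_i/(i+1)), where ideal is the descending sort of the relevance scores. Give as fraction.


Position discount weights w_i = 1/(i+1) for i=1..4:
Weights = [1/2, 1/3, 1/4, 1/5]
Actual relevance: [0, 2, 0, 1]
DCG = 0/2 + 2/3 + 0/4 + 1/5 = 13/15
Ideal relevance (sorted desc): [2, 1, 0, 0]
Ideal DCG = 2/2 + 1/3 + 0/4 + 0/5 = 4/3
nDCG = DCG / ideal_DCG = 13/15 / 4/3 = 13/20

13/20


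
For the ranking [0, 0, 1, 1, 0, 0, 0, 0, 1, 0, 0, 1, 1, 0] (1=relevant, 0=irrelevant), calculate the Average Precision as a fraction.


Computing P@k for each relevant position:
Position 1: not relevant
Position 2: not relevant
Position 3: relevant, P@3 = 1/3 = 1/3
Position 4: relevant, P@4 = 2/4 = 1/2
Position 5: not relevant
Position 6: not relevant
Position 7: not relevant
Position 8: not relevant
Position 9: relevant, P@9 = 3/9 = 1/3
Position 10: not relevant
Position 11: not relevant
Position 12: relevant, P@12 = 4/12 = 1/3
Position 13: relevant, P@13 = 5/13 = 5/13
Position 14: not relevant
Sum of P@k = 1/3 + 1/2 + 1/3 + 1/3 + 5/13 = 49/26
AP = 49/26 / 5 = 49/130

49/130


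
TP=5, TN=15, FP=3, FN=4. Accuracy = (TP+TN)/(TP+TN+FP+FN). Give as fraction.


Accuracy = (TP + TN) / (TP + TN + FP + FN)
TP + TN = 5 + 15 = 20
Total = 5 + 15 + 3 + 4 = 27
Accuracy = 20 / 27 = 20/27

20/27


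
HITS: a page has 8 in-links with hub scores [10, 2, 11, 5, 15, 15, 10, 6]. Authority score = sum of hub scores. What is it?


Authority = sum of hub scores of in-linkers
In-link 1: hub score = 10
In-link 2: hub score = 2
In-link 3: hub score = 11
In-link 4: hub score = 5
In-link 5: hub score = 15
In-link 6: hub score = 15
In-link 7: hub score = 10
In-link 8: hub score = 6
Authority = 10 + 2 + 11 + 5 + 15 + 15 + 10 + 6 = 74

74


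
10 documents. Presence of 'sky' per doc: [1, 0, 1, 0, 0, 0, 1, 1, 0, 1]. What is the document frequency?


Checking each document for 'sky':
Doc 1: present
Doc 2: absent
Doc 3: present
Doc 4: absent
Doc 5: absent
Doc 6: absent
Doc 7: present
Doc 8: present
Doc 9: absent
Doc 10: present
df = sum of presences = 1 + 0 + 1 + 0 + 0 + 0 + 1 + 1 + 0 + 1 = 5

5


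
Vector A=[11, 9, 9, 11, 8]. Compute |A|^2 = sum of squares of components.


|A|^2 = sum of squared components
A[0]^2 = 11^2 = 121
A[1]^2 = 9^2 = 81
A[2]^2 = 9^2 = 81
A[3]^2 = 11^2 = 121
A[4]^2 = 8^2 = 64
Sum = 121 + 81 + 81 + 121 + 64 = 468

468


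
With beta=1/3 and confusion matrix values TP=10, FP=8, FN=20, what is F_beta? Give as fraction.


P = TP/(TP+FP) = 10/18 = 5/9
R = TP/(TP+FN) = 10/30 = 1/3
beta^2 = 1/3^2 = 1/9
(1 + beta^2) = 10/9
Numerator = (1+beta^2)*P*R = 50/243
Denominator = beta^2*P + R = 5/81 + 1/3 = 32/81
F_beta = 25/48

25/48


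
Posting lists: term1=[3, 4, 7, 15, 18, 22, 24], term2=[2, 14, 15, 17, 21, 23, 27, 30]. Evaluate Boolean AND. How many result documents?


Boolean AND: find intersection of posting lists
term1 docs: [3, 4, 7, 15, 18, 22, 24]
term2 docs: [2, 14, 15, 17, 21, 23, 27, 30]
Intersection: [15]
|intersection| = 1

1


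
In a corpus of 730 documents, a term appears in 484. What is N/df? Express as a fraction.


IDF ratio = N / df
= 730 / 484
= 365/242

365/242


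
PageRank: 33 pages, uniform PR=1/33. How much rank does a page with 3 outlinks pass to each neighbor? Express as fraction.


Initial PR = 1/33 = 1/33
Outlinks = 3
Contribution per link = PR / outlinks
= 1/33 / 3
= 1/99

1/99


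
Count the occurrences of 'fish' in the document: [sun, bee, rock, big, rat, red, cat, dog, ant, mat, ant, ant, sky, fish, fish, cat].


Document has 16 words
Scanning for 'fish':
Found at positions: [13, 14]
Count = 2

2


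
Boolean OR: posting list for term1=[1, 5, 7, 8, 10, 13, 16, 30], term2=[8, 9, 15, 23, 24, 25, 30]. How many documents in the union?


Boolean OR: find union of posting lists
term1 docs: [1, 5, 7, 8, 10, 13, 16, 30]
term2 docs: [8, 9, 15, 23, 24, 25, 30]
Union: [1, 5, 7, 8, 9, 10, 13, 15, 16, 23, 24, 25, 30]
|union| = 13

13


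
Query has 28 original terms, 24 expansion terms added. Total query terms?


Original terms: 28
Expansion terms: 24
Total = 28 + 24 = 52

52


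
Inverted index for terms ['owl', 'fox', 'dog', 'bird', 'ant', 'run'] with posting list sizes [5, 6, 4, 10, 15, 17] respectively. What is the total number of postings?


Summing posting list sizes:
'owl': 5 postings
'fox': 6 postings
'dog': 4 postings
'bird': 10 postings
'ant': 15 postings
'run': 17 postings
Total = 5 + 6 + 4 + 10 + 15 + 17 = 57

57


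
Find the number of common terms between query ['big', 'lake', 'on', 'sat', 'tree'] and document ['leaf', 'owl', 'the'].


Query terms: ['big', 'lake', 'on', 'sat', 'tree']
Document terms: ['leaf', 'owl', 'the']
Common terms: []
Overlap count = 0

0


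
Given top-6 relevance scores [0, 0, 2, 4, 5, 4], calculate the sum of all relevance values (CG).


Cumulative Gain = sum of relevance scores
Position 1: rel=0, running sum=0
Position 2: rel=0, running sum=0
Position 3: rel=2, running sum=2
Position 4: rel=4, running sum=6
Position 5: rel=5, running sum=11
Position 6: rel=4, running sum=15
CG = 15

15


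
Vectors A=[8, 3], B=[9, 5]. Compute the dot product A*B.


Dot product = sum of element-wise products
A[0]*B[0] = 8*9 = 72
A[1]*B[1] = 3*5 = 15
Sum = 72 + 15 = 87

87


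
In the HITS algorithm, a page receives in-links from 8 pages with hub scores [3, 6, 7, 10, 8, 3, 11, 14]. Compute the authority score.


Authority = sum of hub scores of in-linkers
In-link 1: hub score = 3
In-link 2: hub score = 6
In-link 3: hub score = 7
In-link 4: hub score = 10
In-link 5: hub score = 8
In-link 6: hub score = 3
In-link 7: hub score = 11
In-link 8: hub score = 14
Authority = 3 + 6 + 7 + 10 + 8 + 3 + 11 + 14 = 62

62


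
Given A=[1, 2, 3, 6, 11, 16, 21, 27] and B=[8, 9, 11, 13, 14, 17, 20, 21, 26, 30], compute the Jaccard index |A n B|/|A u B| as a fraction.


A intersect B = [11, 21]
|A intersect B| = 2
A union B = [1, 2, 3, 6, 8, 9, 11, 13, 14, 16, 17, 20, 21, 26, 27, 30]
|A union B| = 16
Jaccard = 2/16 = 1/8

1/8


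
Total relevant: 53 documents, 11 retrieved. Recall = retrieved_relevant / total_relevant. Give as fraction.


Recall = retrieved_relevant / total_relevant
= 11 / 53
= 11 / (11 + 42)
= 11/53

11/53


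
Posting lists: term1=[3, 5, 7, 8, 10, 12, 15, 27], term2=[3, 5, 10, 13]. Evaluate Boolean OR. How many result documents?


Boolean OR: find union of posting lists
term1 docs: [3, 5, 7, 8, 10, 12, 15, 27]
term2 docs: [3, 5, 10, 13]
Union: [3, 5, 7, 8, 10, 12, 13, 15, 27]
|union| = 9

9


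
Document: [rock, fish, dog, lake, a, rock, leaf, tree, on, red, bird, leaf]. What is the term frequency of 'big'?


Document has 12 words
Scanning for 'big':
Term not found in document
Count = 0

0


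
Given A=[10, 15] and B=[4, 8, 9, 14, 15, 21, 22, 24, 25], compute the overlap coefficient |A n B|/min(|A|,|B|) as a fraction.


A intersect B = [15]
|A intersect B| = 1
min(|A|, |B|) = min(2, 9) = 2
Overlap = 1 / 2 = 1/2

1/2


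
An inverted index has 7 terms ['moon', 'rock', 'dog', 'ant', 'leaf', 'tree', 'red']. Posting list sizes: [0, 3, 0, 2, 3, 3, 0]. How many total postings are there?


Summing posting list sizes:
'moon': 0 postings
'rock': 3 postings
'dog': 0 postings
'ant': 2 postings
'leaf': 3 postings
'tree': 3 postings
'red': 0 postings
Total = 0 + 3 + 0 + 2 + 3 + 3 + 0 = 11

11


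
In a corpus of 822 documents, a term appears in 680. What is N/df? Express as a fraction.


IDF ratio = N / df
= 822 / 680
= 411/340

411/340


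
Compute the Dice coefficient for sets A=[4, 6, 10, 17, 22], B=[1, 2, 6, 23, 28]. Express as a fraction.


A intersect B = [6]
|A intersect B| = 1
|A| = 5, |B| = 5
Dice = 2*1 / (5+5)
= 2 / 10 = 1/5

1/5


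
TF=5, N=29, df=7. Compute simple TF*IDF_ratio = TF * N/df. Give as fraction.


TF * (N/df)
= 5 * (29/7)
= 5 * 29/7
= 145/7

145/7


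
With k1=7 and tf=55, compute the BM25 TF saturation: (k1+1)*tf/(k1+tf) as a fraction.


BM25 TF component = (k1+1)*tf / (k1+tf)
k1 = 7, tf = 55
Numerator = (7+1)*55 = 440
Denominator = 7 + 55 = 62
= 440/62 = 220/31

220/31


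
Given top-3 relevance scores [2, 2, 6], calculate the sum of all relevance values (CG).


Cumulative Gain = sum of relevance scores
Position 1: rel=2, running sum=2
Position 2: rel=2, running sum=4
Position 3: rel=6, running sum=10
CG = 10

10


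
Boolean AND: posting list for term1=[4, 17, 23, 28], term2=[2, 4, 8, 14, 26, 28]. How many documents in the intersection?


Boolean AND: find intersection of posting lists
term1 docs: [4, 17, 23, 28]
term2 docs: [2, 4, 8, 14, 26, 28]
Intersection: [4, 28]
|intersection| = 2

2


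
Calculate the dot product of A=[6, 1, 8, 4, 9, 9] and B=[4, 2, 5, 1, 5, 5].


Dot product = sum of element-wise products
A[0]*B[0] = 6*4 = 24
A[1]*B[1] = 1*2 = 2
A[2]*B[2] = 8*5 = 40
A[3]*B[3] = 4*1 = 4
A[4]*B[4] = 9*5 = 45
A[5]*B[5] = 9*5 = 45
Sum = 24 + 2 + 40 + 4 + 45 + 45 = 160

160


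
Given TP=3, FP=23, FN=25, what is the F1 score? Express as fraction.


F1 = 2 * P * R / (P + R)
P = TP/(TP+FP) = 3/26 = 3/26
R = TP/(TP+FN) = 3/28 = 3/28
2 * P * R = 2 * 3/26 * 3/28 = 9/364
P + R = 3/26 + 3/28 = 81/364
F1 = 9/364 / 81/364 = 1/9

1/9


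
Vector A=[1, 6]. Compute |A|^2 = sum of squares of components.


|A|^2 = sum of squared components
A[0]^2 = 1^2 = 1
A[1]^2 = 6^2 = 36
Sum = 1 + 36 = 37

37


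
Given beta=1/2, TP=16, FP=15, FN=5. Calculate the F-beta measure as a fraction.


P = TP/(TP+FP) = 16/31 = 16/31
R = TP/(TP+FN) = 16/21 = 16/21
beta^2 = 1/2^2 = 1/4
(1 + beta^2) = 5/4
Numerator = (1+beta^2)*P*R = 320/651
Denominator = beta^2*P + R = 4/31 + 16/21 = 580/651
F_beta = 16/29

16/29


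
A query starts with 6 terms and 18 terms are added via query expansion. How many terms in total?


Original terms: 6
Expansion terms: 18
Total = 6 + 18 = 24

24


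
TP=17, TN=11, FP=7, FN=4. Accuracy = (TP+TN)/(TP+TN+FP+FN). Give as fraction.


Accuracy = (TP + TN) / (TP + TN + FP + FN)
TP + TN = 17 + 11 = 28
Total = 17 + 11 + 7 + 4 = 39
Accuracy = 28 / 39 = 28/39

28/39


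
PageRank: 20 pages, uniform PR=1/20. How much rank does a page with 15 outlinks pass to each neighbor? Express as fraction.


Initial PR = 1/20 = 1/20
Outlinks = 15
Contribution per link = PR / outlinks
= 1/20 / 15
= 1/300

1/300


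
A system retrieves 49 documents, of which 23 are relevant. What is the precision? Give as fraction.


Precision = relevant_retrieved / total_retrieved
= 23 / 49
= 23 / (23 + 26)
= 23/49

23/49


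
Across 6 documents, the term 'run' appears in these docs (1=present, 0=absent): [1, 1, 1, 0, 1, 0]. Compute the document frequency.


Checking each document for 'run':
Doc 1: present
Doc 2: present
Doc 3: present
Doc 4: absent
Doc 5: present
Doc 6: absent
df = sum of presences = 1 + 1 + 1 + 0 + 1 + 0 = 4

4


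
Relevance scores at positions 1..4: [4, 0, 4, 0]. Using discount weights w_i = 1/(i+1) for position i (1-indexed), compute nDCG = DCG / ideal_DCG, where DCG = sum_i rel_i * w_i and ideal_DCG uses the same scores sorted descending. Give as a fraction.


Position discount weights w_i = 1/(i+1) for i=1..4:
Weights = [1/2, 1/3, 1/4, 1/5]
Actual relevance: [4, 0, 4, 0]
DCG = 4/2 + 0/3 + 4/4 + 0/5 = 3
Ideal relevance (sorted desc): [4, 4, 0, 0]
Ideal DCG = 4/2 + 4/3 + 0/4 + 0/5 = 10/3
nDCG = DCG / ideal_DCG = 3 / 10/3 = 9/10

9/10


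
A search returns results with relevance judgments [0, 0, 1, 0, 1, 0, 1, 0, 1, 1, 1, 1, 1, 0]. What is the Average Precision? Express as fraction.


Computing P@k for each relevant position:
Position 1: not relevant
Position 2: not relevant
Position 3: relevant, P@3 = 1/3 = 1/3
Position 4: not relevant
Position 5: relevant, P@5 = 2/5 = 2/5
Position 6: not relevant
Position 7: relevant, P@7 = 3/7 = 3/7
Position 8: not relevant
Position 9: relevant, P@9 = 4/9 = 4/9
Position 10: relevant, P@10 = 5/10 = 1/2
Position 11: relevant, P@11 = 6/11 = 6/11
Position 12: relevant, P@12 = 7/12 = 7/12
Position 13: relevant, P@13 = 8/13 = 8/13
Position 14: not relevant
Sum of P@k = 1/3 + 2/5 + 3/7 + 4/9 + 1/2 + 6/11 + 7/12 + 8/13 = 693787/180180
AP = 693787/180180 / 8 = 693787/1441440

693787/1441440


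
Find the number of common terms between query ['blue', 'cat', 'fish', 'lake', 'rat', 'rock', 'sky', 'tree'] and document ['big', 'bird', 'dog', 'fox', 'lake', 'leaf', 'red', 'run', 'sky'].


Query terms: ['blue', 'cat', 'fish', 'lake', 'rat', 'rock', 'sky', 'tree']
Document terms: ['big', 'bird', 'dog', 'fox', 'lake', 'leaf', 'red', 'run', 'sky']
Common terms: ['lake', 'sky']
Overlap count = 2

2


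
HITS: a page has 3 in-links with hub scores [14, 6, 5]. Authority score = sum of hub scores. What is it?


Authority = sum of hub scores of in-linkers
In-link 1: hub score = 14
In-link 2: hub score = 6
In-link 3: hub score = 5
Authority = 14 + 6 + 5 = 25

25


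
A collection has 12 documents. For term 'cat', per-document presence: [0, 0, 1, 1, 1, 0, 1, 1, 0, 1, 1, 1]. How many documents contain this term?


Checking each document for 'cat':
Doc 1: absent
Doc 2: absent
Doc 3: present
Doc 4: present
Doc 5: present
Doc 6: absent
Doc 7: present
Doc 8: present
Doc 9: absent
Doc 10: present
Doc 11: present
Doc 12: present
df = sum of presences = 0 + 0 + 1 + 1 + 1 + 0 + 1 + 1 + 0 + 1 + 1 + 1 = 8

8


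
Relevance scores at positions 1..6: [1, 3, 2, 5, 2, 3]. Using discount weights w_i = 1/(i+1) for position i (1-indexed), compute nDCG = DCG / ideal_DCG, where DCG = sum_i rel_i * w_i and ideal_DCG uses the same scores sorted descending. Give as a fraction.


Position discount weights w_i = 1/(i+1) for i=1..6:
Weights = [1/2, 1/3, 1/4, 1/5, 1/6, 1/7]
Actual relevance: [1, 3, 2, 5, 2, 3]
DCG = 1/2 + 3/3 + 2/4 + 5/5 + 2/6 + 3/7 = 79/21
Ideal relevance (sorted desc): [5, 3, 3, 2, 2, 1]
Ideal DCG = 5/2 + 3/3 + 3/4 + 2/5 + 2/6 + 1/7 = 2153/420
nDCG = DCG / ideal_DCG = 79/21 / 2153/420 = 1580/2153

1580/2153


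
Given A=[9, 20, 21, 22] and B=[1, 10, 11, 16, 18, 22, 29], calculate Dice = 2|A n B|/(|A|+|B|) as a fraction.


A intersect B = [22]
|A intersect B| = 1
|A| = 4, |B| = 7
Dice = 2*1 / (4+7)
= 2 / 11 = 2/11

2/11


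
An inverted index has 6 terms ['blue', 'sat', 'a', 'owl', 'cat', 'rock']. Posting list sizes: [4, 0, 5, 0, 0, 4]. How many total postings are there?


Summing posting list sizes:
'blue': 4 postings
'sat': 0 postings
'a': 5 postings
'owl': 0 postings
'cat': 0 postings
'rock': 4 postings
Total = 4 + 0 + 5 + 0 + 0 + 4 = 13

13


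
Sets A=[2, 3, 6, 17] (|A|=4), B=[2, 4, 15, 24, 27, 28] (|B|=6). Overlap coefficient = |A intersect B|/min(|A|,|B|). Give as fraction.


A intersect B = [2]
|A intersect B| = 1
min(|A|, |B|) = min(4, 6) = 4
Overlap = 1 / 4 = 1/4

1/4


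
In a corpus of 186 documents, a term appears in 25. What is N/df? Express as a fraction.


IDF ratio = N / df
= 186 / 25
= 186/25

186/25


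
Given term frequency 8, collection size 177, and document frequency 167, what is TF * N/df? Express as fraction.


TF * (N/df)
= 8 * (177/167)
= 8 * 177/167
= 1416/167

1416/167


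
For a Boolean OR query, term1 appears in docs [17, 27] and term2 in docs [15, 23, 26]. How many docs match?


Boolean OR: find union of posting lists
term1 docs: [17, 27]
term2 docs: [15, 23, 26]
Union: [15, 17, 23, 26, 27]
|union| = 5

5


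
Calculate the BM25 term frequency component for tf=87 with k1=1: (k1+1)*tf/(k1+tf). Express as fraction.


BM25 TF component = (k1+1)*tf / (k1+tf)
k1 = 1, tf = 87
Numerator = (1+1)*87 = 174
Denominator = 1 + 87 = 88
= 174/88 = 87/44

87/44


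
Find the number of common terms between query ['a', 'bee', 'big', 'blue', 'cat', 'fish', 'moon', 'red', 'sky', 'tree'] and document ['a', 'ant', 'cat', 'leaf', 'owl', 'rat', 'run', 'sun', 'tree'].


Query terms: ['a', 'bee', 'big', 'blue', 'cat', 'fish', 'moon', 'red', 'sky', 'tree']
Document terms: ['a', 'ant', 'cat', 'leaf', 'owl', 'rat', 'run', 'sun', 'tree']
Common terms: ['a', 'cat', 'tree']
Overlap count = 3

3


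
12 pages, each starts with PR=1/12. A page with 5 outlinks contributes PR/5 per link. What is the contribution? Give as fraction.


Initial PR = 1/12 = 1/12
Outlinks = 5
Contribution per link = PR / outlinks
= 1/12 / 5
= 1/60

1/60


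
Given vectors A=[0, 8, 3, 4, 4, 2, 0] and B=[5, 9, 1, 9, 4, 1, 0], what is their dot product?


Dot product = sum of element-wise products
A[0]*B[0] = 0*5 = 0
A[1]*B[1] = 8*9 = 72
A[2]*B[2] = 3*1 = 3
A[3]*B[3] = 4*9 = 36
A[4]*B[4] = 4*4 = 16
A[5]*B[5] = 2*1 = 2
A[6]*B[6] = 0*0 = 0
Sum = 0 + 72 + 3 + 36 + 16 + 2 + 0 = 129

129


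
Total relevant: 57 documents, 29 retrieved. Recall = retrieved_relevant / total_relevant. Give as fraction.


Recall = retrieved_relevant / total_relevant
= 29 / 57
= 29 / (29 + 28)
= 29/57

29/57


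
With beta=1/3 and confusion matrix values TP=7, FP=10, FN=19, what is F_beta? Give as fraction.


P = TP/(TP+FP) = 7/17 = 7/17
R = TP/(TP+FN) = 7/26 = 7/26
beta^2 = 1/3^2 = 1/9
(1 + beta^2) = 10/9
Numerator = (1+beta^2)*P*R = 245/1989
Denominator = beta^2*P + R = 7/153 + 7/26 = 1253/3978
F_beta = 70/179

70/179


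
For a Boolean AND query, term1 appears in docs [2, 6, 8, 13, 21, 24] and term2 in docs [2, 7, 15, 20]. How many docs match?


Boolean AND: find intersection of posting lists
term1 docs: [2, 6, 8, 13, 21, 24]
term2 docs: [2, 7, 15, 20]
Intersection: [2]
|intersection| = 1

1


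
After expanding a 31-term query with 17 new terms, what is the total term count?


Original terms: 31
Expansion terms: 17
Total = 31 + 17 = 48

48


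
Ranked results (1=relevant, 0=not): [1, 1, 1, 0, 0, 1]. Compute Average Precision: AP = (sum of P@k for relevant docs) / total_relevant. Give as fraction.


Computing P@k for each relevant position:
Position 1: relevant, P@1 = 1/1 = 1
Position 2: relevant, P@2 = 2/2 = 1
Position 3: relevant, P@3 = 3/3 = 1
Position 4: not relevant
Position 5: not relevant
Position 6: relevant, P@6 = 4/6 = 2/3
Sum of P@k = 1 + 1 + 1 + 2/3 = 11/3
AP = 11/3 / 4 = 11/12

11/12


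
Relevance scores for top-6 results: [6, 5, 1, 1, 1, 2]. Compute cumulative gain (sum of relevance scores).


Cumulative Gain = sum of relevance scores
Position 1: rel=6, running sum=6
Position 2: rel=5, running sum=11
Position 3: rel=1, running sum=12
Position 4: rel=1, running sum=13
Position 5: rel=1, running sum=14
Position 6: rel=2, running sum=16
CG = 16

16


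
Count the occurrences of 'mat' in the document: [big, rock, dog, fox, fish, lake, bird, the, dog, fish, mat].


Document has 11 words
Scanning for 'mat':
Found at positions: [10]
Count = 1

1


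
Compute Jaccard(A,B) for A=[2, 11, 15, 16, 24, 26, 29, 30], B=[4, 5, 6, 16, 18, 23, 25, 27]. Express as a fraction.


A intersect B = [16]
|A intersect B| = 1
A union B = [2, 4, 5, 6, 11, 15, 16, 18, 23, 24, 25, 26, 27, 29, 30]
|A union B| = 15
Jaccard = 1/15 = 1/15

1/15


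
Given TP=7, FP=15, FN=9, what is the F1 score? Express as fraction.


F1 = 2 * P * R / (P + R)
P = TP/(TP+FP) = 7/22 = 7/22
R = TP/(TP+FN) = 7/16 = 7/16
2 * P * R = 2 * 7/22 * 7/16 = 49/176
P + R = 7/22 + 7/16 = 133/176
F1 = 49/176 / 133/176 = 7/19

7/19


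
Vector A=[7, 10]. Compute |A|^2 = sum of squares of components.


|A|^2 = sum of squared components
A[0]^2 = 7^2 = 49
A[1]^2 = 10^2 = 100
Sum = 49 + 100 = 149

149


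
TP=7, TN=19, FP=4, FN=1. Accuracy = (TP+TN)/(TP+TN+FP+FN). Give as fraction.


Accuracy = (TP + TN) / (TP + TN + FP + FN)
TP + TN = 7 + 19 = 26
Total = 7 + 19 + 4 + 1 = 31
Accuracy = 26 / 31 = 26/31

26/31


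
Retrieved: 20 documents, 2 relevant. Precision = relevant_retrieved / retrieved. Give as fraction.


Precision = relevant_retrieved / total_retrieved
= 2 / 20
= 2 / (2 + 18)
= 1/10

1/10


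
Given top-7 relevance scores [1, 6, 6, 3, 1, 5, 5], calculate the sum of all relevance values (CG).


Cumulative Gain = sum of relevance scores
Position 1: rel=1, running sum=1
Position 2: rel=6, running sum=7
Position 3: rel=6, running sum=13
Position 4: rel=3, running sum=16
Position 5: rel=1, running sum=17
Position 6: rel=5, running sum=22
Position 7: rel=5, running sum=27
CG = 27

27


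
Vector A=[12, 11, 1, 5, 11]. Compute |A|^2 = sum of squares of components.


|A|^2 = sum of squared components
A[0]^2 = 12^2 = 144
A[1]^2 = 11^2 = 121
A[2]^2 = 1^2 = 1
A[3]^2 = 5^2 = 25
A[4]^2 = 11^2 = 121
Sum = 144 + 121 + 1 + 25 + 121 = 412

412


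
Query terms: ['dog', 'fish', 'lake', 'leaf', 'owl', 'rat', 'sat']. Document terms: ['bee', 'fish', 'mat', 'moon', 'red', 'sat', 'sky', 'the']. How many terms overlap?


Query terms: ['dog', 'fish', 'lake', 'leaf', 'owl', 'rat', 'sat']
Document terms: ['bee', 'fish', 'mat', 'moon', 'red', 'sat', 'sky', 'the']
Common terms: ['fish', 'sat']
Overlap count = 2

2


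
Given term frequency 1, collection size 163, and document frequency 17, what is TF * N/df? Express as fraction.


TF * (N/df)
= 1 * (163/17)
= 1 * 163/17
= 163/17

163/17


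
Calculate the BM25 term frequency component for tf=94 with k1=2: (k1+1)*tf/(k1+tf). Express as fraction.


BM25 TF component = (k1+1)*tf / (k1+tf)
k1 = 2, tf = 94
Numerator = (2+1)*94 = 282
Denominator = 2 + 94 = 96
= 282/96 = 47/16

47/16


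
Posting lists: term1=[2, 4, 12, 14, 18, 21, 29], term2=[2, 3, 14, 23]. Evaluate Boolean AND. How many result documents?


Boolean AND: find intersection of posting lists
term1 docs: [2, 4, 12, 14, 18, 21, 29]
term2 docs: [2, 3, 14, 23]
Intersection: [2, 14]
|intersection| = 2

2


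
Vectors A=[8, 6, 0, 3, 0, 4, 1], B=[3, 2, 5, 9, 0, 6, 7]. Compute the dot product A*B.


Dot product = sum of element-wise products
A[0]*B[0] = 8*3 = 24
A[1]*B[1] = 6*2 = 12
A[2]*B[2] = 0*5 = 0
A[3]*B[3] = 3*9 = 27
A[4]*B[4] = 0*0 = 0
A[5]*B[5] = 4*6 = 24
A[6]*B[6] = 1*7 = 7
Sum = 24 + 12 + 0 + 27 + 0 + 24 + 7 = 94

94


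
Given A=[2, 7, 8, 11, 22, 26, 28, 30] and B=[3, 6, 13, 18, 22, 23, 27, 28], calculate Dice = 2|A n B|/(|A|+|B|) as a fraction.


A intersect B = [22, 28]
|A intersect B| = 2
|A| = 8, |B| = 8
Dice = 2*2 / (8+8)
= 4 / 16 = 1/4

1/4


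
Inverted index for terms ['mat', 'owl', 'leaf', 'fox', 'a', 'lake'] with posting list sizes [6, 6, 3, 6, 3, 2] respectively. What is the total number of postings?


Summing posting list sizes:
'mat': 6 postings
'owl': 6 postings
'leaf': 3 postings
'fox': 6 postings
'a': 3 postings
'lake': 2 postings
Total = 6 + 6 + 3 + 6 + 3 + 2 = 26

26


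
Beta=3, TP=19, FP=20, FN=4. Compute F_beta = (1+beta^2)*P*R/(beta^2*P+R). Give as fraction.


P = TP/(TP+FP) = 19/39 = 19/39
R = TP/(TP+FN) = 19/23 = 19/23
beta^2 = 3^2 = 9
(1 + beta^2) = 10
Numerator = (1+beta^2)*P*R = 3610/897
Denominator = beta^2*P + R = 57/13 + 19/23 = 1558/299
F_beta = 95/123

95/123


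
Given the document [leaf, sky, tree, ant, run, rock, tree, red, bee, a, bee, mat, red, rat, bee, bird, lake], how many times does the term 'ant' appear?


Document has 17 words
Scanning for 'ant':
Found at positions: [3]
Count = 1

1


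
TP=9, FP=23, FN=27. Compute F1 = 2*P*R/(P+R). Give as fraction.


F1 = 2 * P * R / (P + R)
P = TP/(TP+FP) = 9/32 = 9/32
R = TP/(TP+FN) = 9/36 = 1/4
2 * P * R = 2 * 9/32 * 1/4 = 9/64
P + R = 9/32 + 1/4 = 17/32
F1 = 9/64 / 17/32 = 9/34

9/34


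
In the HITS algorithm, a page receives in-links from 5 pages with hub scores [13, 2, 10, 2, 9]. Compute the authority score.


Authority = sum of hub scores of in-linkers
In-link 1: hub score = 13
In-link 2: hub score = 2
In-link 3: hub score = 10
In-link 4: hub score = 2
In-link 5: hub score = 9
Authority = 13 + 2 + 10 + 2 + 9 = 36

36


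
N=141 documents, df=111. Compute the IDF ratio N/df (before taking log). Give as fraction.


IDF ratio = N / df
= 141 / 111
= 47/37

47/37


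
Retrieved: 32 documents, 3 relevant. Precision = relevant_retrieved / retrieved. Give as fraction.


Precision = relevant_retrieved / total_retrieved
= 3 / 32
= 3 / (3 + 29)
= 3/32

3/32


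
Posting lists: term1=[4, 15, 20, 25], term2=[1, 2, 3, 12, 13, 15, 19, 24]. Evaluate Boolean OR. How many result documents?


Boolean OR: find union of posting lists
term1 docs: [4, 15, 20, 25]
term2 docs: [1, 2, 3, 12, 13, 15, 19, 24]
Union: [1, 2, 3, 4, 12, 13, 15, 19, 20, 24, 25]
|union| = 11

11


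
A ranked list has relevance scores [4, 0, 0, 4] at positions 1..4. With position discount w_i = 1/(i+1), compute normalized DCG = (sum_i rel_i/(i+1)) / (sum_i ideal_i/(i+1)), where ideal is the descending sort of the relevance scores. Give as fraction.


Position discount weights w_i = 1/(i+1) for i=1..4:
Weights = [1/2, 1/3, 1/4, 1/5]
Actual relevance: [4, 0, 0, 4]
DCG = 4/2 + 0/3 + 0/4 + 4/5 = 14/5
Ideal relevance (sorted desc): [4, 4, 0, 0]
Ideal DCG = 4/2 + 4/3 + 0/4 + 0/5 = 10/3
nDCG = DCG / ideal_DCG = 14/5 / 10/3 = 21/25

21/25


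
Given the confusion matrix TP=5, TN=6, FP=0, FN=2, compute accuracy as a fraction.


Accuracy = (TP + TN) / (TP + TN + FP + FN)
TP + TN = 5 + 6 = 11
Total = 5 + 6 + 0 + 2 = 13
Accuracy = 11 / 13 = 11/13

11/13


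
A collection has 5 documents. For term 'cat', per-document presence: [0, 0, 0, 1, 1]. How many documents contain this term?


Checking each document for 'cat':
Doc 1: absent
Doc 2: absent
Doc 3: absent
Doc 4: present
Doc 5: present
df = sum of presences = 0 + 0 + 0 + 1 + 1 = 2

2


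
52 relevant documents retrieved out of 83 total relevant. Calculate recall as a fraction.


Recall = retrieved_relevant / total_relevant
= 52 / 83
= 52 / (52 + 31)
= 52/83

52/83


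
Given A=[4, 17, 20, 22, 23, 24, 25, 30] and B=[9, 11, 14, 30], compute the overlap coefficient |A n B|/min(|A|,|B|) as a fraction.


A intersect B = [30]
|A intersect B| = 1
min(|A|, |B|) = min(8, 4) = 4
Overlap = 1 / 4 = 1/4

1/4


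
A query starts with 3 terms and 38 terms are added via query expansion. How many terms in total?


Original terms: 3
Expansion terms: 38
Total = 3 + 38 = 41

41


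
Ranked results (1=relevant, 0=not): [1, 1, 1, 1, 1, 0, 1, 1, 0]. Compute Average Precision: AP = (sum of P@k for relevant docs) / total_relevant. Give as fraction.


Computing P@k for each relevant position:
Position 1: relevant, P@1 = 1/1 = 1
Position 2: relevant, P@2 = 2/2 = 1
Position 3: relevant, P@3 = 3/3 = 1
Position 4: relevant, P@4 = 4/4 = 1
Position 5: relevant, P@5 = 5/5 = 1
Position 6: not relevant
Position 7: relevant, P@7 = 6/7 = 6/7
Position 8: relevant, P@8 = 7/8 = 7/8
Position 9: not relevant
Sum of P@k = 1 + 1 + 1 + 1 + 1 + 6/7 + 7/8 = 377/56
AP = 377/56 / 7 = 377/392

377/392


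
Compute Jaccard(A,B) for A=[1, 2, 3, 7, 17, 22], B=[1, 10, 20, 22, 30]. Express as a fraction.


A intersect B = [1, 22]
|A intersect B| = 2
A union B = [1, 2, 3, 7, 10, 17, 20, 22, 30]
|A union B| = 9
Jaccard = 2/9 = 2/9

2/9


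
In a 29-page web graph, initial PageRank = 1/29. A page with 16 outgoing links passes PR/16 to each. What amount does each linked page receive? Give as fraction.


Initial PR = 1/29 = 1/29
Outlinks = 16
Contribution per link = PR / outlinks
= 1/29 / 16
= 1/464

1/464


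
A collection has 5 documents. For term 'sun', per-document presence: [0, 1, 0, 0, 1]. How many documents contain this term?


Checking each document for 'sun':
Doc 1: absent
Doc 2: present
Doc 3: absent
Doc 4: absent
Doc 5: present
df = sum of presences = 0 + 1 + 0 + 0 + 1 = 2

2


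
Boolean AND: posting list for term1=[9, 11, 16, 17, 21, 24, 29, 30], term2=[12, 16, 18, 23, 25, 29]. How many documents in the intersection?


Boolean AND: find intersection of posting lists
term1 docs: [9, 11, 16, 17, 21, 24, 29, 30]
term2 docs: [12, 16, 18, 23, 25, 29]
Intersection: [16, 29]
|intersection| = 2

2


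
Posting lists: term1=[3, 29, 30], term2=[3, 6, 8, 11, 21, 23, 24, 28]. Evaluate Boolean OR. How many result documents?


Boolean OR: find union of posting lists
term1 docs: [3, 29, 30]
term2 docs: [3, 6, 8, 11, 21, 23, 24, 28]
Union: [3, 6, 8, 11, 21, 23, 24, 28, 29, 30]
|union| = 10

10


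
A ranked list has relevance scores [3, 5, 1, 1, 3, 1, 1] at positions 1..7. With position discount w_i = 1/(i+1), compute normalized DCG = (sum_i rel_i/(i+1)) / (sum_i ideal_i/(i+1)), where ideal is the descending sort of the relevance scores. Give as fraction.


Position discount weights w_i = 1/(i+1) for i=1..7:
Weights = [1/2, 1/3, 1/4, 1/5, 1/6, 1/7, 1/8]
Actual relevance: [3, 5, 1, 1, 3, 1, 1]
DCG = 3/2 + 5/3 + 1/4 + 1/5 + 3/6 + 1/7 + 1/8 = 3683/840
Ideal relevance (sorted desc): [5, 3, 3, 1, 1, 1, 1]
Ideal DCG = 5/2 + 3/3 + 3/4 + 1/5 + 1/6 + 1/7 + 1/8 = 4103/840
nDCG = DCG / ideal_DCG = 3683/840 / 4103/840 = 3683/4103

3683/4103


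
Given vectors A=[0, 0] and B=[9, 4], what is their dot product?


Dot product = sum of element-wise products
A[0]*B[0] = 0*9 = 0
A[1]*B[1] = 0*4 = 0
Sum = 0 + 0 = 0

0


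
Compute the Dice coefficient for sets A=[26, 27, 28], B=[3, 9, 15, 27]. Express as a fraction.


A intersect B = [27]
|A intersect B| = 1
|A| = 3, |B| = 4
Dice = 2*1 / (3+4)
= 2 / 7 = 2/7

2/7


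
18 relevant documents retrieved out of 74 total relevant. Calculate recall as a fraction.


Recall = retrieved_relevant / total_relevant
= 18 / 74
= 18 / (18 + 56)
= 9/37

9/37


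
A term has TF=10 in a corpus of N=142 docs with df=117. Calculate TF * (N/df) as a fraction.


TF * (N/df)
= 10 * (142/117)
= 10 * 142/117
= 1420/117

1420/117


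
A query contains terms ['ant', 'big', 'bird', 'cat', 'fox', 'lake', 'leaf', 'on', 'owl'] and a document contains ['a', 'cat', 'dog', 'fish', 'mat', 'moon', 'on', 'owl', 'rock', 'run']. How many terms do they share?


Query terms: ['ant', 'big', 'bird', 'cat', 'fox', 'lake', 'leaf', 'on', 'owl']
Document terms: ['a', 'cat', 'dog', 'fish', 'mat', 'moon', 'on', 'owl', 'rock', 'run']
Common terms: ['cat', 'on', 'owl']
Overlap count = 3

3


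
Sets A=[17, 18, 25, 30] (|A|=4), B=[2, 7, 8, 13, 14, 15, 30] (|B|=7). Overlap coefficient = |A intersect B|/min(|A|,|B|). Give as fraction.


A intersect B = [30]
|A intersect B| = 1
min(|A|, |B|) = min(4, 7) = 4
Overlap = 1 / 4 = 1/4

1/4


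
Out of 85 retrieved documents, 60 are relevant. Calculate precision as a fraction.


Precision = relevant_retrieved / total_retrieved
= 60 / 85
= 60 / (60 + 25)
= 12/17

12/17


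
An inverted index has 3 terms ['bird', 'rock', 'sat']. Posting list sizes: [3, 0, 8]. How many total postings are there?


Summing posting list sizes:
'bird': 3 postings
'rock': 0 postings
'sat': 8 postings
Total = 3 + 0 + 8 = 11

11


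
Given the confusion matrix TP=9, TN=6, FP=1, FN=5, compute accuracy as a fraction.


Accuracy = (TP + TN) / (TP + TN + FP + FN)
TP + TN = 9 + 6 = 15
Total = 9 + 6 + 1 + 5 = 21
Accuracy = 15 / 21 = 5/7

5/7


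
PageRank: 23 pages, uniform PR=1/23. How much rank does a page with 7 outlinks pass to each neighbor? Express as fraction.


Initial PR = 1/23 = 1/23
Outlinks = 7
Contribution per link = PR / outlinks
= 1/23 / 7
= 1/161

1/161


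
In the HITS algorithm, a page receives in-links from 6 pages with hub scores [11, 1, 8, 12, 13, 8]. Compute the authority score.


Authority = sum of hub scores of in-linkers
In-link 1: hub score = 11
In-link 2: hub score = 1
In-link 3: hub score = 8
In-link 4: hub score = 12
In-link 5: hub score = 13
In-link 6: hub score = 8
Authority = 11 + 1 + 8 + 12 + 13 + 8 = 53

53


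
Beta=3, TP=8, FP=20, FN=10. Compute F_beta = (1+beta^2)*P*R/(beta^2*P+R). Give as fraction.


P = TP/(TP+FP) = 8/28 = 2/7
R = TP/(TP+FN) = 8/18 = 4/9
beta^2 = 3^2 = 9
(1 + beta^2) = 10
Numerator = (1+beta^2)*P*R = 80/63
Denominator = beta^2*P + R = 18/7 + 4/9 = 190/63
F_beta = 8/19

8/19


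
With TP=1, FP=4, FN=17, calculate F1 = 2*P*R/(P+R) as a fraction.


F1 = 2 * P * R / (P + R)
P = TP/(TP+FP) = 1/5 = 1/5
R = TP/(TP+FN) = 1/18 = 1/18
2 * P * R = 2 * 1/5 * 1/18 = 1/45
P + R = 1/5 + 1/18 = 23/90
F1 = 1/45 / 23/90 = 2/23

2/23


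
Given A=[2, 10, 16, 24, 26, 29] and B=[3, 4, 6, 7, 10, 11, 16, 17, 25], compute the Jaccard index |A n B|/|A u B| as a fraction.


A intersect B = [10, 16]
|A intersect B| = 2
A union B = [2, 3, 4, 6, 7, 10, 11, 16, 17, 24, 25, 26, 29]
|A union B| = 13
Jaccard = 2/13 = 2/13

2/13


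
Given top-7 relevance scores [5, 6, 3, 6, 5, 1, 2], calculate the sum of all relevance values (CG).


Cumulative Gain = sum of relevance scores
Position 1: rel=5, running sum=5
Position 2: rel=6, running sum=11
Position 3: rel=3, running sum=14
Position 4: rel=6, running sum=20
Position 5: rel=5, running sum=25
Position 6: rel=1, running sum=26
Position 7: rel=2, running sum=28
CG = 28

28


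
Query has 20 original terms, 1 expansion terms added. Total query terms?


Original terms: 20
Expansion terms: 1
Total = 20 + 1 = 21

21


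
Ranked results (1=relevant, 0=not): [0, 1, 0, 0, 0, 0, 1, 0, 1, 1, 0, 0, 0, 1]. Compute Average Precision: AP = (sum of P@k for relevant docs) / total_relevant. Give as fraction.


Computing P@k for each relevant position:
Position 1: not relevant
Position 2: relevant, P@2 = 1/2 = 1/2
Position 3: not relevant
Position 4: not relevant
Position 5: not relevant
Position 6: not relevant
Position 7: relevant, P@7 = 2/7 = 2/7
Position 8: not relevant
Position 9: relevant, P@9 = 3/9 = 1/3
Position 10: relevant, P@10 = 4/10 = 2/5
Position 11: not relevant
Position 12: not relevant
Position 13: not relevant
Position 14: relevant, P@14 = 5/14 = 5/14
Sum of P@k = 1/2 + 2/7 + 1/3 + 2/5 + 5/14 = 197/105
AP = 197/105 / 5 = 197/525

197/525


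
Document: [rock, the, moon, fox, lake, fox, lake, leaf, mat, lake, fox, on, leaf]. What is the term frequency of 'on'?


Document has 13 words
Scanning for 'on':
Found at positions: [11]
Count = 1

1


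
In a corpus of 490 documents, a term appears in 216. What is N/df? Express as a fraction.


IDF ratio = N / df
= 490 / 216
= 245/108

245/108
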